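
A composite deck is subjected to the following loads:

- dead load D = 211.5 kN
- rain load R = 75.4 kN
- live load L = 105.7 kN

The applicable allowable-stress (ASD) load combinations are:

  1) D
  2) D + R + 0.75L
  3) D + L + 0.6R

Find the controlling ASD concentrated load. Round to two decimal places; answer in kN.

366.18 kN

1) 1.0(211.5) = 211.50
2) 1.0(211.5) + 1.0(75.4) + 0.75(105.7) = 211.50 + 75.40 + 79.28 = 366.18
3) 1.0(211.5) + 1.0(105.7) + 0.6(75.4) = 211.50 + 105.70 + 45.24 = 362.44
Combination 2 governs: P = 366.18 kN.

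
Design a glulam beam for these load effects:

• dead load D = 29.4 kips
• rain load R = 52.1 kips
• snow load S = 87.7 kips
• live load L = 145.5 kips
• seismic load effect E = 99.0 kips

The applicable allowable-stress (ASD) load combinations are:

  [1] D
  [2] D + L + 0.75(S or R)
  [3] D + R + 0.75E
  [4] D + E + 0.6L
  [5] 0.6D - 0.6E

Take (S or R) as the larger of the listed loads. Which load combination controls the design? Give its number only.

(S or R) → S = 87.7 kips.
[1] 1.0(29.4) = 29.4
[2] 1.0(29.4) + 1.0(145.5) + 0.75(87.7) = 240.7
[3] 1.0(29.4) + 1.0(52.1) + 0.75(99.0) = 155.8
[4] 1.0(29.4) + 1.0(99.0) + 0.6(145.5) = 215.7
[5] 0.6(29.4) - 0.6(99.0) = -41.8
The largest value is 240.7 kips from combination 2.

Combination 2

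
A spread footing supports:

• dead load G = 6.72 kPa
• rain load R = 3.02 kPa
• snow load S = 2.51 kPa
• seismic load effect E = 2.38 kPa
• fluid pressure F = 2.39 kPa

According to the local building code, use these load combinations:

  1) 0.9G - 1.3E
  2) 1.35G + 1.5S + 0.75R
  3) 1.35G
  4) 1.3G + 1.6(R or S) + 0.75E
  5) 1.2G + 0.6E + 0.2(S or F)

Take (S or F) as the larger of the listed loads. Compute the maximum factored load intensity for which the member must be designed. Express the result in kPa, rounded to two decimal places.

15.35 kPa

(R or S) → R = 3.02 kPa; (S or F) → S = 2.51 kPa.
1) 0.9(6.72) - 1.3(2.38) = 2.95
2) 1.35(6.72) + 1.5(2.51) + 0.75(3.02) = 15.10
3) 1.35(6.72) = 9.07
4) 1.3(6.72) + 1.6(3.02) + 0.75(2.38) = 15.35
5) 1.2(6.72) + 0.6(2.38) + 0.2(2.51) = 8.06 + 1.43 + 0.50 = 9.99
The controlling combination is 4, giving 15.35 kPa.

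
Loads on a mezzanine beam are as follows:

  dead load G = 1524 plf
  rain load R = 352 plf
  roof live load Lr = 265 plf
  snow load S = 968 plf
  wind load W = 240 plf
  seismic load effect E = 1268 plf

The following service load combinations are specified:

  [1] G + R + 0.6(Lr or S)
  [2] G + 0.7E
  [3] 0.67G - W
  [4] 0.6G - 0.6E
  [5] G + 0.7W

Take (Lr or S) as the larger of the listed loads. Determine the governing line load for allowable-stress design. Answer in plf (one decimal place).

(Lr or S) → S = 968 plf.
[1] 1.0(1524) + 1.0(352) + 0.6(968) = 1524.0 + 352.0 + 580.8 = 2456.8
[2] 1.0(1524) + 0.7(1268) = 1524.0 + 887.6 = 2411.6
[3] 0.67(1524) - 1.0(240) = 1021.1 - 240.0 = 781.1
[4] 0.6(1524) - 0.6(1268) = 914.4 - 760.8 = 153.6
[5] 1.0(1524) + 0.7(240) = 1524.0 + 168.0 = 1692.0
Maximum is from combination 1.

2456.8 plf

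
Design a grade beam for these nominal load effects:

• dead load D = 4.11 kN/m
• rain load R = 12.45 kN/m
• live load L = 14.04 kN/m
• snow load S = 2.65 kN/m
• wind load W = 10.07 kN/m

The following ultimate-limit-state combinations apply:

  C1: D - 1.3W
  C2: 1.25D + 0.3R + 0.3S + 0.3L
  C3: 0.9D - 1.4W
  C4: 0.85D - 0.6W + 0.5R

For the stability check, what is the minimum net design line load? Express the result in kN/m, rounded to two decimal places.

-10.40 kN/m

C1: 1.0(4.11) - 1.3(10.07) = 4.11 - 13.09 = -8.98
C2: 1.25(4.11) + 0.3(12.45) + 0.3(2.65) + 0.3(14.04) = 13.88
C3: 0.9(4.11) - 1.4(10.07) = 3.70 - 14.10 = -10.40
C4: 0.85(4.11) - 0.6(10.07) + 0.5(12.45) = 3.49 - 6.04 + 6.23 = 3.68
Combination 3 gives the minimum: -10.40 kN/m.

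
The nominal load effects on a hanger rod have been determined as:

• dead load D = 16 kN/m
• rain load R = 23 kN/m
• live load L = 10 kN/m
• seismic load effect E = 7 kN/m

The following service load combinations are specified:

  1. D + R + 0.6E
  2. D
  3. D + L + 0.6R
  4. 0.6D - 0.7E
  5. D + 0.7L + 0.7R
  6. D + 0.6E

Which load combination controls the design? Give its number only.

Combination 1

1. 1.0(16) + 1.0(23) + 0.6(7) = 16.0 + 23.0 + 4.2 = 43.2
2. 1.0(16) = 16.0
3. 1.0(16) + 1.0(10) + 0.6(23) = 16.0 + 10.0 + 13.8 = 39.8
4. 0.6(16) - 0.7(7) = 9.6 - 4.9 = 4.7
5. 1.0(16) + 0.7(10) + 0.7(23) = 16.0 + 7.0 + 16.1 = 39.1
6. 1.0(16) + 0.6(7) = 16.0 + 4.2 = 20.2
The largest value is 43.2 kN/m from combination 1.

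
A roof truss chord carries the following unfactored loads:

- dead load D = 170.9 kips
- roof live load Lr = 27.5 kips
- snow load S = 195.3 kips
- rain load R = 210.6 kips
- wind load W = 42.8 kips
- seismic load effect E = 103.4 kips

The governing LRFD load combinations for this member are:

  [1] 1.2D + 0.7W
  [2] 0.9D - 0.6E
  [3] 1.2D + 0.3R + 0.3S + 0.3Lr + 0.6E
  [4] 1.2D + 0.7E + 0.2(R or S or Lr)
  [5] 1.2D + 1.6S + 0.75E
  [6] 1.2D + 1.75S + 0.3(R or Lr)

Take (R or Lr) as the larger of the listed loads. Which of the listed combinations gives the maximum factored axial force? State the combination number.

(R or S or Lr) → R = 210.6 kips; (R or Lr) → R = 210.6 kips.
[1] 1.2(170.9) + 0.7(42.8) = 205.08 + 29.96 = 235.04
[2] 0.9(170.9) - 0.6(103.4) = 153.81 - 62.04 = 91.77
[3] 1.2(170.9) + 0.3(210.6) + 0.3(195.3) + 0.3(27.5) + 0.6(103.4) = 205.08 + 63.18 + 58.59 + 8.25 + 62.04 = 397.14
[4] 1.2(170.9) + 0.7(103.4) + 0.2(210.6) = 205.08 + 72.38 + 42.12 = 319.58
[5] 1.2(170.9) + 1.6(195.3) + 0.75(103.4) = 205.08 + 312.48 + 77.55 = 595.11
[6] 1.2(170.9) + 1.75(195.3) + 0.3(210.6) = 205.08 + 341.78 + 63.18 = 610.04
The largest value is 610.04 kips from combination 6.

Combination 6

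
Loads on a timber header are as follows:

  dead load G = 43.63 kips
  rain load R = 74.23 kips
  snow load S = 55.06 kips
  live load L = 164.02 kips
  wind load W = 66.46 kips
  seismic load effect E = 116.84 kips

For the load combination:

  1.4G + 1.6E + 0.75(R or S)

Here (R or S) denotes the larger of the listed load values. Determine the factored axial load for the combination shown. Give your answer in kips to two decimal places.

303.70 kips

(R or S) → R = 74.23 kips.
1.4(43.63) + 1.6(116.84) + 0.75(74.23) = 303.70
P_u = 303.70 kips.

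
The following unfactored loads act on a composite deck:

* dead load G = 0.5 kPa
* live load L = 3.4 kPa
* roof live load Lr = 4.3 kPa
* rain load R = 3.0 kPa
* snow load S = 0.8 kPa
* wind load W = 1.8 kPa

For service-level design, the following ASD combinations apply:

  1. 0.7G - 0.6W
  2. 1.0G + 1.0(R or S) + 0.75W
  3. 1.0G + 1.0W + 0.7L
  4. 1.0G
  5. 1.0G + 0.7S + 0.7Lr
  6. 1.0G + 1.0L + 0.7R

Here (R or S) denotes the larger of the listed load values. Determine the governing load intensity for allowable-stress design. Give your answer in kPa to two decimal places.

6.00 kPa

(R or S) → R = 3.0 kPa.
1. 0.7(0.5) - 0.6(1.8) = 0.35 - 1.08 = -0.73
2. 1.0(0.5) + 1.0(3.0) + 0.75(1.8) = 0.50 + 3.00 + 1.35 = 4.85
3. 1.0(0.5) + 1.0(1.8) + 0.7(3.4) = 0.50 + 1.80 + 2.38 = 4.68
4. 1.0(0.5) = 0.50
5. 1.0(0.5) + 0.7(0.8) + 0.7(4.3) = 0.50 + 0.56 + 3.01 = 4.07
6. 1.0(0.5) + 1.0(3.4) + 0.7(3.0) = 0.50 + 3.40 + 2.10 = 6.00
Combination 6 governs: q = 6.00 kPa.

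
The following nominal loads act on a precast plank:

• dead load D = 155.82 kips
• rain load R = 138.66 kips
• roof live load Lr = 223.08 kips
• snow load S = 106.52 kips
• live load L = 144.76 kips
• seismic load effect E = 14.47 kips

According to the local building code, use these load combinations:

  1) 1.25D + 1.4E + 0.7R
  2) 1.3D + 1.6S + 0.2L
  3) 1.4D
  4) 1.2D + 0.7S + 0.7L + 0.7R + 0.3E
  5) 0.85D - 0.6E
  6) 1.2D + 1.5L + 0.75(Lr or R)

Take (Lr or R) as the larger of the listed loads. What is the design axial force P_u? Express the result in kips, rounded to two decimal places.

(Lr or R) → Lr = 223.08 kips.
1) 1.25(155.82) + 1.4(14.47) + 0.7(138.66) = 194.78 + 20.26 + 97.06 = 312.10
2) 1.3(155.82) + 1.6(106.52) + 0.2(144.76) = 202.57 + 170.43 + 28.95 = 401.95
3) 1.4(155.82) = 218.15
4) 1.2(155.82) + 0.7(106.52) + 0.7(144.76) + 0.7(138.66) + 0.3(14.47) = 464.28
5) 0.85(155.82) - 0.6(14.47) = 132.45 - 8.68 = 123.77
6) 1.2(155.82) + 1.5(144.76) + 0.75(223.08) = 186.98 + 217.14 + 167.31 = 571.43
Maximum is from combination 6.

571.43 kips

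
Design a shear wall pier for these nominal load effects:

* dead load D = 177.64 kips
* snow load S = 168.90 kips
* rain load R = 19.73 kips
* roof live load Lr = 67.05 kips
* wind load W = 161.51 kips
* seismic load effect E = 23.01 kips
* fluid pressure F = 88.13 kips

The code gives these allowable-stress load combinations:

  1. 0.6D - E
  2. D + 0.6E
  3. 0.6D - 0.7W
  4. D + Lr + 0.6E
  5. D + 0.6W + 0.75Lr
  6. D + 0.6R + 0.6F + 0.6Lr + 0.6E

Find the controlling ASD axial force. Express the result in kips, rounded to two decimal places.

324.83 kips

1. 0.6(177.64) - 1.0(23.01) = 83.57
2. 1.0(177.64) + 0.6(23.01) = 191.45
3. 0.6(177.64) - 0.7(161.51) = -6.47
4. 1.0(177.64) + 1.0(67.05) + 0.6(23.01) = 258.50
5. 1.0(177.64) + 0.6(161.51) + 0.75(67.05) = 324.83
6. 1.0(177.64) + 0.6(19.73) + 0.6(88.13) + 0.6(67.05) + 0.6(23.01) = 296.39
Maximum is from combination 5.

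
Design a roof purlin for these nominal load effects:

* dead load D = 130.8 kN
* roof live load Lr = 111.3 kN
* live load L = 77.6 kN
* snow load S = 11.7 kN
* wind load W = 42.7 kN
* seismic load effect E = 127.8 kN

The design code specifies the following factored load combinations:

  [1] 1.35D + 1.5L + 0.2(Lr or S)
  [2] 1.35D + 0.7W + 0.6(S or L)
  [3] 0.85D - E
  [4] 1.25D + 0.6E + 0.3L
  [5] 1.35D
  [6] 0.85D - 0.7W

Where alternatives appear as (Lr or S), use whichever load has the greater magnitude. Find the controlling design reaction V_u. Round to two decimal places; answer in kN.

315.24 kN

(Lr or S) → Lr = 111.3 kN; (S or L) → L = 77.6 kN.
[1] 1.35(130.8) + 1.5(77.6) + 0.2(111.3) = 315.24
[2] 1.35(130.8) + 0.7(42.7) + 0.6(77.6) = 253.03
[3] 0.85(130.8) - 1.0(127.8) = -16.62
[4] 1.25(130.8) + 0.6(127.8) + 0.3(77.6) = 263.46
[5] 1.35(130.8) = 176.58
[6] 0.85(130.8) - 0.7(42.7) = 81.29
Combination 1 governs: V_u = 315.24 kN.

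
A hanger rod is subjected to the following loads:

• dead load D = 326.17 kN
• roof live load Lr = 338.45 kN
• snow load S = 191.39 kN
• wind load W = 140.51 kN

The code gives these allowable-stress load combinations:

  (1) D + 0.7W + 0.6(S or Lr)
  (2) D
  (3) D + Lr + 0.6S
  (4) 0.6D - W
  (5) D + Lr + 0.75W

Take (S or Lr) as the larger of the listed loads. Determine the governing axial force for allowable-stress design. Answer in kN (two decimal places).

(S or Lr) → Lr = 338.45 kN.
(1) 1.0(326.17) + 0.7(140.51) + 0.6(338.45) = 627.60
(2) 1.0(326.17) = 326.17
(3) 1.0(326.17) + 1.0(338.45) + 0.6(191.39) = 779.45
(4) 0.6(326.17) - 1.0(140.51) = 55.19
(5) 1.0(326.17) + 1.0(338.45) + 0.75(140.51) = 770.00
Maximum is from combination 3.

779.45 kN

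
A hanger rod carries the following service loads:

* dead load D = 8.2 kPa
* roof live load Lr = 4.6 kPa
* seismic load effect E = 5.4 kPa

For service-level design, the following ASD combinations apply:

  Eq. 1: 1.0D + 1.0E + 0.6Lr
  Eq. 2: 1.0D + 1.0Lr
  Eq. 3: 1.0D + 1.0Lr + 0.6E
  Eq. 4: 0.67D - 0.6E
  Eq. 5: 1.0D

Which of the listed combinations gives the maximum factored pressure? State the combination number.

Combination 1

Eq. 1: 1.0(8.2) + 1.0(5.4) + 0.6(4.6) = 16.4
Eq. 2: 1.0(8.2) + 1.0(4.6) = 12.8
Eq. 3: 1.0(8.2) + 1.0(4.6) + 0.6(5.4) = 16.0
Eq. 4: 0.67(8.2) - 0.6(5.4) = 2.3
Eq. 5: 1.0(8.2) = 8.2
The largest value is 16.4 kPa from combination 1.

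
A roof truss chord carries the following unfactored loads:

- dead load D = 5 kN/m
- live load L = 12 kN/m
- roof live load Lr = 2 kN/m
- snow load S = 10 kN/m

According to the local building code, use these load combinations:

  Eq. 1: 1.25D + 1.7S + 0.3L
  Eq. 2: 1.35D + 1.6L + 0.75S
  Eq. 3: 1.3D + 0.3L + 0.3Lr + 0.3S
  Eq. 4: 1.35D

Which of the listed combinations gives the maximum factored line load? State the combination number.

Combination 2

Eq. 1: 1.25(5) + 1.7(10) + 0.3(12) = 6.25 + 17.00 + 3.60 = 26.85
Eq. 2: 1.35(5) + 1.6(12) + 0.75(10) = 6.75 + 19.20 + 7.50 = 33.45
Eq. 3: 1.3(5) + 0.3(12) + 0.3(2) + 0.3(10) = 6.50 + 3.60 + 0.60 + 3.00 = 13.70
Eq. 4: 1.35(5) = 6.75
The largest value is 33.45 kN/m from combination 2.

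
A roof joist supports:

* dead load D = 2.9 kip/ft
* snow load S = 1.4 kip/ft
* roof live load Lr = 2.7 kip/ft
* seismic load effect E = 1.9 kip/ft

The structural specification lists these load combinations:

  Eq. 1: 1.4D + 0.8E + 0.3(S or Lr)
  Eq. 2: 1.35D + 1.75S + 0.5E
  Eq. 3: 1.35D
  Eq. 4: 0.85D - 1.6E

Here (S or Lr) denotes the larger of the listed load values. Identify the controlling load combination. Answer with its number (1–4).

(S or Lr) → Lr = 2.7 kip/ft.
Eq. 1: 1.4(2.9) + 0.8(1.9) + 0.3(2.7) = 4.1 + 1.5 + 0.8 = 6.4
Eq. 2: 1.35(2.9) + 1.75(1.4) + 0.5(1.9) = 7.3
Eq. 3: 1.35(2.9) = 3.9
Eq. 4: 0.85(2.9) - 1.6(1.9) = -0.6
The largest value is 7.3 kip/ft from combination 2.

Combination 2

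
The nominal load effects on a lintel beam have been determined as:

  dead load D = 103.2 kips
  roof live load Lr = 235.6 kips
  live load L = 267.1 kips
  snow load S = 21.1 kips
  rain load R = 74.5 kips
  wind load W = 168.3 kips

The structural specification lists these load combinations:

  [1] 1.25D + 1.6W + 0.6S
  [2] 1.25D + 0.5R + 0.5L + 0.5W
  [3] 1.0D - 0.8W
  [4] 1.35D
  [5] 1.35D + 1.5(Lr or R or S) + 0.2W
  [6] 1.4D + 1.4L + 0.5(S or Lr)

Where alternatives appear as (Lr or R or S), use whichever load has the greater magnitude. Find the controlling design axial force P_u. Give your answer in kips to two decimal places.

636.22 kips

(Lr or R or S) → Lr = 235.6 kips; (S or Lr) → Lr = 235.6 kips.
[1] 1.25(103.2) + 1.6(168.3) + 0.6(21.1) = 129.00 + 269.28 + 12.66 = 410.94
[2] 1.25(103.2) + 0.5(74.5) + 0.5(267.1) + 0.5(168.3) = 129.00 + 37.25 + 133.55 + 84.15 = 383.95
[3] 1.0(103.2) - 0.8(168.3) = 103.20 - 134.64 = -31.44
[4] 1.35(103.2) = 139.32
[5] 1.35(103.2) + 1.5(235.6) + 0.2(168.3) = 139.32 + 353.40 + 33.66 = 526.38
[6] 1.4(103.2) + 1.4(267.1) + 0.5(235.6) = 144.48 + 373.94 + 117.80 = 636.22
Maximum is from combination 6.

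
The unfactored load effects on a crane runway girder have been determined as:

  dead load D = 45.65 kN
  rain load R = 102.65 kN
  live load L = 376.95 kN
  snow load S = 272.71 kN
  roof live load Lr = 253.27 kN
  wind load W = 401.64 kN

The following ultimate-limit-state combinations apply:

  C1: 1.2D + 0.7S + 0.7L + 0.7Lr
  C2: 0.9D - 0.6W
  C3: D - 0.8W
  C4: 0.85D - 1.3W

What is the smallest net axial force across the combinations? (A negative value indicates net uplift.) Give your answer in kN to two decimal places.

-483.33 kN

C1: 1.2(45.65) + 0.7(272.71) + 0.7(376.95) + 0.7(253.27) = 686.83
C2: 0.9(45.65) - 0.6(401.64) = -199.90
C3: 1.0(45.65) - 0.8(401.64) = -275.66
C4: 0.85(45.65) - 1.3(401.64) = -483.33
Combination 4 gives the minimum: -483.33 kN.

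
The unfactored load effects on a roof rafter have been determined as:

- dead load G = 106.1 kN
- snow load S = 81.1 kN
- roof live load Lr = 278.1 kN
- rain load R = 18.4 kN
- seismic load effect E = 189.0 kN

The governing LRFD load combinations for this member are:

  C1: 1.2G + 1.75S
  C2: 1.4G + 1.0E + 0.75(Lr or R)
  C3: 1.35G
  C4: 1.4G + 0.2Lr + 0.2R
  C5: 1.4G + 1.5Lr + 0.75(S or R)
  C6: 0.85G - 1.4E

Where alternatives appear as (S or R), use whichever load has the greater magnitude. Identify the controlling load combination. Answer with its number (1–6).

Combination 5

(Lr or R) → Lr = 278.1 kN; (S or R) → S = 81.1 kN.
C1: 1.2(106.1) + 1.75(81.1) = 127.32 + 141.93 = 269.25
C2: 1.4(106.1) + 1.0(189.0) + 0.75(278.1) = 148.54 + 189.00 + 208.58 = 546.12
C3: 1.35(106.1) = 143.24
C4: 1.4(106.1) + 0.2(278.1) + 0.2(18.4) = 148.54 + 55.62 + 3.68 = 207.84
C5: 1.4(106.1) + 1.5(278.1) + 0.75(81.1) = 148.54 + 417.15 + 60.83 = 626.52
C6: 0.85(106.1) - 1.4(189.0) = -174.42
The largest value is 626.52 kN from combination 5.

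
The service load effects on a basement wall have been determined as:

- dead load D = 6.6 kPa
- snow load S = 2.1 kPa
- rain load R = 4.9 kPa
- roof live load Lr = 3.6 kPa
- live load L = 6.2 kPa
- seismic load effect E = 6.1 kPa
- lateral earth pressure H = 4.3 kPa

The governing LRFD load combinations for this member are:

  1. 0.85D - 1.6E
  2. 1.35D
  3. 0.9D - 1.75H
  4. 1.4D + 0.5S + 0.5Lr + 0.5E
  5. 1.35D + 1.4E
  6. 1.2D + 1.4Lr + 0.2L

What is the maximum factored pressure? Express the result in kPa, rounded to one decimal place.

17.5 kPa

1. 0.85(6.6) - 1.6(6.1) = -4.2
2. 1.35(6.6) = 8.9
3. 0.9(6.6) - 1.75(4.3) = -1.6
4. 1.4(6.6) + 0.5(2.1) + 0.5(3.6) + 0.5(6.1) = 15.1
5. 1.35(6.6) + 1.4(6.1) = 17.5
6. 1.2(6.6) + 1.4(3.6) + 0.2(6.2) = 14.2
Combination 5 governs: p_u = 17.5 kPa.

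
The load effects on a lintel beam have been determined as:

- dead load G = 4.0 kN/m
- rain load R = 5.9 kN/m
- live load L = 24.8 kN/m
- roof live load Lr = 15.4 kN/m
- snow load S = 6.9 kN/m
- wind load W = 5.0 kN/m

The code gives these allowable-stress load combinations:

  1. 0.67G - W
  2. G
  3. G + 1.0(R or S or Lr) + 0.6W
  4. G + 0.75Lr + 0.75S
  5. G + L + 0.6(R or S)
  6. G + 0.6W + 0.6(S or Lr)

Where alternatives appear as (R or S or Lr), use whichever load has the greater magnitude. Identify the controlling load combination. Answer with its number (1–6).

Combination 5

(R or S or Lr) → Lr = 15.4 kN/m; (R or S) → S = 6.9 kN/m; (S or Lr) → Lr = 15.4 kN/m.
1. 0.67(4.0) - 1.0(5.0) = 2.7 - 5.0 = -2.3
2. 1.0(4.0) = 4.0
3. 1.0(4.0) + 1.0(15.4) + 0.6(5.0) = 4.0 + 15.4 + 3.0 = 22.4
4. 1.0(4.0) + 0.75(15.4) + 0.75(6.9) = 20.7
5. 1.0(4.0) + 1.0(24.8) + 0.6(6.9) = 4.0 + 24.8 + 4.1 = 32.9
6. 1.0(4.0) + 0.6(5.0) + 0.6(15.4) = 4.0 + 3.0 + 9.2 = 16.2
The largest value is 32.9 kN/m from combination 5.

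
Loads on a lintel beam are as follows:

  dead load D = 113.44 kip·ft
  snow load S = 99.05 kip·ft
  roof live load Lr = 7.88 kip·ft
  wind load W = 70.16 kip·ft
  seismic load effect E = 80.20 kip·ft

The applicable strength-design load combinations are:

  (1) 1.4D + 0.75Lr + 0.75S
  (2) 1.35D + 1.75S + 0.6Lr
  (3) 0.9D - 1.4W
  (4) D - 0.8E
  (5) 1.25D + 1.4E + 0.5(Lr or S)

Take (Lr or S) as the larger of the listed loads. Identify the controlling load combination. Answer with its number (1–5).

Combination 2

(Lr or S) → S = 99.05 kip·ft.
(1) 1.4(113.44) + 0.75(7.88) + 0.75(99.05) = 239.01
(2) 1.35(113.44) + 1.75(99.05) + 0.6(7.88) = 153.14 + 173.34 + 4.73 = 331.21
(3) 0.9(113.44) - 1.4(70.16) = 3.87
(4) 1.0(113.44) - 0.8(80.20) = 113.44 - 64.16 = 49.28
(5) 1.25(113.44) + 1.4(80.20) + 0.5(99.05) = 141.80 + 112.28 + 49.53 = 303.61
The largest value is 331.21 kip·ft from combination 2.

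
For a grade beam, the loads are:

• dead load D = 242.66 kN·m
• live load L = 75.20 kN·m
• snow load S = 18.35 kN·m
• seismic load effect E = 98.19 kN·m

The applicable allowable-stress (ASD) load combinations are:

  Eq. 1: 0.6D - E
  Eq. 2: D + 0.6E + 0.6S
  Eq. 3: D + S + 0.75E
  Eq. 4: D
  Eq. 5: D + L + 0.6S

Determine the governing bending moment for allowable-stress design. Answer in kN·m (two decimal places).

334.65 kN·m

Eq. 1: 0.6(242.66) - 1.0(98.19) = 47.41
Eq. 2: 1.0(242.66) + 0.6(98.19) + 0.6(18.35) = 312.58
Eq. 3: 1.0(242.66) + 1.0(18.35) + 0.75(98.19) = 334.65
Eq. 4: 1.0(242.66) = 242.66
Eq. 5: 1.0(242.66) + 1.0(75.20) + 0.6(18.35) = 328.87
Combination 3 governs: M = 334.65 kN·m.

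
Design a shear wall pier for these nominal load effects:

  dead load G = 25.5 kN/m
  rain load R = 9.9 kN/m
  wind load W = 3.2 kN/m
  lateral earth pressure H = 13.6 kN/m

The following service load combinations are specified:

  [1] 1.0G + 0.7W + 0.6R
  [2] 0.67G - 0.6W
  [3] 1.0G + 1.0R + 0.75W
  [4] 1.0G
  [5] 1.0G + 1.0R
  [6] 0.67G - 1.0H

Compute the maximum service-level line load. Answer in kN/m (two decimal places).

37.80 kN/m

[1] 1.0(25.5) + 0.7(3.2) + 0.6(9.9) = 25.50 + 2.24 + 5.94 = 33.68
[2] 0.67(25.5) - 0.6(3.2) = 17.09 - 1.92 = 15.17
[3] 1.0(25.5) + 1.0(9.9) + 0.75(3.2) = 25.50 + 9.90 + 2.40 = 37.80
[4] 1.0(25.5) = 25.50
[5] 1.0(25.5) + 1.0(9.9) = 25.50 + 9.90 = 35.40
[6] 0.67(25.5) - 1.0(13.6) = 17.09 - 13.60 = 3.49
Maximum is from combination 3.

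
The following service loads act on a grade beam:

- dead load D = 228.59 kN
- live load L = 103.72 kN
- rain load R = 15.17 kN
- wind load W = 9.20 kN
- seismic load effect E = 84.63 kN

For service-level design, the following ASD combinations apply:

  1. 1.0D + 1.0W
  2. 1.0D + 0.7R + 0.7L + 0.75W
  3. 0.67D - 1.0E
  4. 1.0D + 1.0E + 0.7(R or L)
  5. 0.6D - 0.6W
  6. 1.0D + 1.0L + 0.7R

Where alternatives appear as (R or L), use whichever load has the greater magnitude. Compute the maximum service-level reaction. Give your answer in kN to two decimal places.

(R or L) → L = 103.72 kN.
1. 1.0(228.59) + 1.0(9.20) = 237.79
2. 1.0(228.59) + 0.7(15.17) + 0.7(103.72) + 0.75(9.20) = 318.71
3. 0.67(228.59) - 1.0(84.63) = 68.53
4. 1.0(228.59) + 1.0(84.63) + 0.7(103.72) = 385.82
5. 0.6(228.59) - 0.6(9.20) = 131.63
6. 1.0(228.59) + 1.0(103.72) + 0.7(15.17) = 342.93
Combination 4 governs: V = 385.82 kN.

385.82 kN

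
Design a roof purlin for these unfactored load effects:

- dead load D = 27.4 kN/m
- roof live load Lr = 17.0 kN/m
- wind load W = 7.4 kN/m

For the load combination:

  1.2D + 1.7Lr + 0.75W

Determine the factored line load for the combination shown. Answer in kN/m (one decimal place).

67.3 kN/m

1.2(27.4) + 1.7(17.0) + 0.75(7.4) = 67.3
w_u = 67.3 kN/m.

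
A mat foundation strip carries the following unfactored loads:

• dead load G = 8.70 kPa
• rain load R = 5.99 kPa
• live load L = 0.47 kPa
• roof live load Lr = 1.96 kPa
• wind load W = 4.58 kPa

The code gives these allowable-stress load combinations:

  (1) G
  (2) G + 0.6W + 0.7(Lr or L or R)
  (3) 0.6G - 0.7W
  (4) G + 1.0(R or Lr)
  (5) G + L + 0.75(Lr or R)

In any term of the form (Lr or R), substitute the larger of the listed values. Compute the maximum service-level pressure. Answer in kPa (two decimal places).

(Lr or L or R) → R = 5.99 kPa; (R or Lr) → R = 5.99 kPa; (Lr or R) → R = 5.99 kPa.
(1) 1.0(8.70) = 8.70
(2) 1.0(8.70) + 0.6(4.58) + 0.7(5.99) = 8.70 + 2.75 + 4.19 = 15.64
(3) 0.6(8.70) - 0.7(4.58) = 5.22 - 3.21 = 2.01
(4) 1.0(8.70) + 1.0(5.99) = 8.70 + 5.99 = 14.69
(5) 1.0(8.70) + 1.0(0.47) + 0.75(5.99) = 8.70 + 0.47 + 4.49 = 13.66
The controlling combination is 2, giving 15.64 kPa.

15.64 kPa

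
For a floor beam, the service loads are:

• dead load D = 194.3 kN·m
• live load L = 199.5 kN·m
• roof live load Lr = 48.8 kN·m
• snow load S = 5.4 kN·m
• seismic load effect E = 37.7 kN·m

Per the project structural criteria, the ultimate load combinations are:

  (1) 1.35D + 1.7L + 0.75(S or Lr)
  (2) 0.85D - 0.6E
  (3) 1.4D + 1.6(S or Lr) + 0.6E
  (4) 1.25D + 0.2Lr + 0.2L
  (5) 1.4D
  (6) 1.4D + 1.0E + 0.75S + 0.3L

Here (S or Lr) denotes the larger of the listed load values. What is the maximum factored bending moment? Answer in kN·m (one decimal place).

638.1 kN·m

(S or Lr) → Lr = 48.8 kN·m.
(1) 1.35(194.3) + 1.7(199.5) + 0.75(48.8) = 638.1
(2) 0.85(194.3) - 0.6(37.7) = 142.5
(3) 1.4(194.3) + 1.6(48.8) + 0.6(37.7) = 372.7
(4) 1.25(194.3) + 0.2(48.8) + 0.2(199.5) = 292.5
(5) 1.4(194.3) = 272.0
(6) 1.4(194.3) + 1.0(37.7) + 0.75(5.4) + 0.3(199.5) = 373.6
Maximum is from combination 1.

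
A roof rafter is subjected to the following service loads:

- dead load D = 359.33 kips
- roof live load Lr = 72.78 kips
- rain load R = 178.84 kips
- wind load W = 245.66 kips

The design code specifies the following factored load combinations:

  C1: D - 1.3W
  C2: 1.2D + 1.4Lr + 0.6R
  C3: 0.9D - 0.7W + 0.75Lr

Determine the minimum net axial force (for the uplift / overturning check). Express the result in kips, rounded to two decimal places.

39.97 kips

C1: 1.0(359.33) - 1.3(245.66) = 39.97
C2: 1.2(359.33) + 1.4(72.78) + 0.6(178.84) = 640.39
C3: 0.9(359.33) - 0.7(245.66) + 0.75(72.78) = 206.02
Combination 1 gives the minimum: 39.97 kips.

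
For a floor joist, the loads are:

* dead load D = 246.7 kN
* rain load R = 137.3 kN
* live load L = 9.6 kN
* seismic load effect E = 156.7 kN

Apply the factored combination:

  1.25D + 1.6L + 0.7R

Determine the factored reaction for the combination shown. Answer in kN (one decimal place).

1.25(246.7) + 1.6(9.6) + 0.7(137.3) = 419.8
V_u = 419.8 kN.

419.8 kN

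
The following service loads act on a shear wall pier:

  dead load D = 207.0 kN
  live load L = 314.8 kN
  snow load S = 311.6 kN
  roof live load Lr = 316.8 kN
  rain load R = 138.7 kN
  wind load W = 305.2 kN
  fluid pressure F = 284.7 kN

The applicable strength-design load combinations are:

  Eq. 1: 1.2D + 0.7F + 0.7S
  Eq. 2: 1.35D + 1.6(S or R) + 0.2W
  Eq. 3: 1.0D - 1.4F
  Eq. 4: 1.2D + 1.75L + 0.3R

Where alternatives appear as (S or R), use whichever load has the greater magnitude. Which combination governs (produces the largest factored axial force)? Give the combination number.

(S or R) → S = 311.6 kN.
Eq. 1: 1.2(207.0) + 0.7(284.7) + 0.7(311.6) = 248.4 + 199.3 + 218.1 = 665.8
Eq. 2: 1.35(207.0) + 1.6(311.6) + 0.2(305.2) = 279.5 + 498.6 + 61.0 = 839.1
Eq. 3: 1.0(207.0) - 1.4(284.7) = 207.0 - 398.6 = -191.6
Eq. 4: 1.2(207.0) + 1.75(314.8) + 0.3(138.7) = 248.4 + 550.9 + 41.6 = 840.9
The largest value is 840.9 kN from combination 4.

Combination 4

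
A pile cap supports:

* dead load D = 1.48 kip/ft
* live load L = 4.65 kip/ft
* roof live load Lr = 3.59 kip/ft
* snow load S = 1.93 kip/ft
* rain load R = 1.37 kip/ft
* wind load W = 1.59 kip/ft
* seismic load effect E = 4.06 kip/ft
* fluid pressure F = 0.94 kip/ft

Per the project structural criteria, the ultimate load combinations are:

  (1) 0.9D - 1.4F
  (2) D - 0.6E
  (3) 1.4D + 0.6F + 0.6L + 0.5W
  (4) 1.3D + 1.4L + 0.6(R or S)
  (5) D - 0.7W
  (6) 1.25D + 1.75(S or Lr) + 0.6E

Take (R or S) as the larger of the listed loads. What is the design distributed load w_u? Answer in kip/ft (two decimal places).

10.57 kip/ft

(R or S) → S = 1.93 kip/ft; (S or Lr) → Lr = 3.59 kip/ft.
(1) 0.9(1.48) - 1.4(0.94) = 0.02
(2) 1.0(1.48) - 0.6(4.06) = 1.48 - 2.44 = -0.96
(3) 1.4(1.48) + 0.6(0.94) + 0.6(4.65) + 0.5(1.59) = 2.07 + 0.56 + 2.79 + 0.80 = 6.22
(4) 1.3(1.48) + 1.4(4.65) + 0.6(1.93) = 1.92 + 6.51 + 1.16 = 9.59
(5) 1.0(1.48) - 0.7(1.59) = 1.48 - 1.11 = 0.37
(6) 1.25(1.48) + 1.75(3.59) + 0.6(4.06) = 1.85 + 6.28 + 2.44 = 10.57
Combination 6 governs: w_u = 10.57 kip/ft.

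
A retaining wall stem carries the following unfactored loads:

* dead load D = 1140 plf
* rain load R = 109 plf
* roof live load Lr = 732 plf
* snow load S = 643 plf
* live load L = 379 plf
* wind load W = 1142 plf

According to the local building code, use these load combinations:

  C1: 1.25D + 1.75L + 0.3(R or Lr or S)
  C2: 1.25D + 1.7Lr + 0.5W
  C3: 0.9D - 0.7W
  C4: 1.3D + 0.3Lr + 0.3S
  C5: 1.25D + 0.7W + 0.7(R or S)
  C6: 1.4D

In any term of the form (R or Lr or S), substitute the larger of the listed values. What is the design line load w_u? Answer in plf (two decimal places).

(R or Lr or S) → Lr = 732 plf; (R or S) → S = 643 plf.
C1: 1.25(1140) + 1.75(379) + 0.3(732) = 2307.85
C2: 1.25(1140) + 1.7(732) + 0.5(1142) = 3240.40
C3: 0.9(1140) - 0.7(1142) = 226.60
C4: 1.3(1140) + 0.3(732) + 0.3(643) = 1894.50
C5: 1.25(1140) + 0.7(1142) + 0.7(643) = 2674.50
C6: 1.4(1140) = 1596.00
Maximum is from combination 2.

3240.40 plf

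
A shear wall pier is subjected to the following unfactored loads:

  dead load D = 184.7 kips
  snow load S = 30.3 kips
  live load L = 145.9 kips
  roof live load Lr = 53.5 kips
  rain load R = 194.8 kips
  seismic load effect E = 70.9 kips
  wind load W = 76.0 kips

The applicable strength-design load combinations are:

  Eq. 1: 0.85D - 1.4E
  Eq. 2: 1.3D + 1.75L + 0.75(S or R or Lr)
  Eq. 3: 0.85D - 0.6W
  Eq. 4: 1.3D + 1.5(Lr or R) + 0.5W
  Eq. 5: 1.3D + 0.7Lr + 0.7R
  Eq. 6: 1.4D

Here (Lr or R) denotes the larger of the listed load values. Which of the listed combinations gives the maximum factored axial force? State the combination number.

Combination 2

(S or R or Lr) → R = 194.8 kips; (Lr or R) → R = 194.8 kips.
Eq. 1: 0.85(184.7) - 1.4(70.9) = 157.00 - 99.26 = 57.74
Eq. 2: 1.3(184.7) + 1.75(145.9) + 0.75(194.8) = 240.11 + 255.33 + 146.10 = 641.54
Eq. 3: 0.85(184.7) - 0.6(76.0) = 157.00 - 45.60 = 111.40
Eq. 4: 1.3(184.7) + 1.5(194.8) + 0.5(76.0) = 240.11 + 292.20 + 38.00 = 570.31
Eq. 5: 1.3(184.7) + 0.7(53.5) + 0.7(194.8) = 240.11 + 37.45 + 136.36 = 413.92
Eq. 6: 1.4(184.7) = 258.58
The largest value is 641.54 kips from combination 2.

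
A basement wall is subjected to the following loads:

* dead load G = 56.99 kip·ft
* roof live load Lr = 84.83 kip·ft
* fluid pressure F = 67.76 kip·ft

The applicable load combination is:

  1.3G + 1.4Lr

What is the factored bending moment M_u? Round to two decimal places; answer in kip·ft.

1.3(56.99) + 1.4(84.83) = 74.09 + 118.76 = 192.85
M_u = 192.85 kip·ft.

192.85 kip·ft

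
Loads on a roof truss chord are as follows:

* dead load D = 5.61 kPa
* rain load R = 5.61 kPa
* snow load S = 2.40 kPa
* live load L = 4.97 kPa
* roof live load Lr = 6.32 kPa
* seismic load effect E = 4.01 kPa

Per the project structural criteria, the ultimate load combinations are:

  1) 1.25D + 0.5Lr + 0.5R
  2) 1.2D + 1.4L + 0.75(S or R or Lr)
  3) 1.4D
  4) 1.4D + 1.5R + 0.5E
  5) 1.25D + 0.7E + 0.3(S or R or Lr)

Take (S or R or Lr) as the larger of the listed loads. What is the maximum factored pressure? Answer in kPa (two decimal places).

18.43 kPa

(S or R or Lr) → Lr = 6.32 kPa.
1) 1.25(5.61) + 0.5(6.32) + 0.5(5.61) = 12.98
2) 1.2(5.61) + 1.4(4.97) + 0.75(6.32) = 18.43
3) 1.4(5.61) = 7.85
4) 1.4(5.61) + 1.5(5.61) + 0.5(4.01) = 18.27
5) 1.25(5.61) + 0.7(4.01) + 0.3(6.32) = 11.72
Maximum is from combination 2.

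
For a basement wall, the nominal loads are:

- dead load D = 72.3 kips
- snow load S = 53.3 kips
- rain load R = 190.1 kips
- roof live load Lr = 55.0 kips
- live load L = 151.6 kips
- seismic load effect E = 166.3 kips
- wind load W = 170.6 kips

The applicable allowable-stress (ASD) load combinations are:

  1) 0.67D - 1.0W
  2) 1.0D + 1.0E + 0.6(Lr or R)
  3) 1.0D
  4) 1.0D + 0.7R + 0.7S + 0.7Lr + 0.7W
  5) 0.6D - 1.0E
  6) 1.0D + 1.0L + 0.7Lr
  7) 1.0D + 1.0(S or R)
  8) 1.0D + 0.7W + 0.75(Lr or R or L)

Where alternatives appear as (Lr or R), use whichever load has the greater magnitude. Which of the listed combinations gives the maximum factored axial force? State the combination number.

(Lr or R) → R = 190.1 kips; (S or R) → R = 190.1 kips; (Lr or R or L) → R = 190.1 kips.
1) 0.67(72.3) - 1.0(170.6) = -122.2
2) 1.0(72.3) + 1.0(166.3) + 0.6(190.1) = 352.7
3) 1.0(72.3) = 72.3
4) 1.0(72.3) + 0.7(190.1) + 0.7(53.3) + 0.7(55.0) + 0.7(170.6) = 400.6
5) 0.6(72.3) - 1.0(166.3) = -122.9
6) 1.0(72.3) + 1.0(151.6) + 0.7(55.0) = 262.4
7) 1.0(72.3) + 1.0(190.1) = 262.4
8) 1.0(72.3) + 0.7(170.6) + 0.75(190.1) = 334.3
The largest value is 400.6 kips from combination 4.

Combination 4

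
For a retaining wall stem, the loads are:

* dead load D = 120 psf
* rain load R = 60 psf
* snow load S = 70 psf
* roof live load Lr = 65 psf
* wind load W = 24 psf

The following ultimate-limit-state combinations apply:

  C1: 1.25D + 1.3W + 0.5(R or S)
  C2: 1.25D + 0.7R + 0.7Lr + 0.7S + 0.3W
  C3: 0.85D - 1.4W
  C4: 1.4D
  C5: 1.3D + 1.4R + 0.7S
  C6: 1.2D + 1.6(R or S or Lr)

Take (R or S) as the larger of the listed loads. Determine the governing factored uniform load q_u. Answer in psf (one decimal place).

293.7 psf

(R or S) → S = 70 psf; (R or S or Lr) → S = 70 psf.
C1: 1.25(120) + 1.3(24) + 0.5(70) = 150.0 + 31.2 + 35.0 = 216.2
C2: 1.25(120) + 0.7(60) + 0.7(65) + 0.7(70) + 0.3(24) = 150.0 + 42.0 + 45.5 + 49.0 + 7.2 = 293.7
C3: 0.85(120) - 1.4(24) = 102.0 - 33.6 = 68.4
C4: 1.4(120) = 168.0
C5: 1.3(120) + 1.4(60) + 0.7(70) = 156.0 + 84.0 + 49.0 = 289.0
C6: 1.2(120) + 1.6(70) = 144.0 + 112.0 = 256.0
Combination 2 governs: q_u = 293.7 psf.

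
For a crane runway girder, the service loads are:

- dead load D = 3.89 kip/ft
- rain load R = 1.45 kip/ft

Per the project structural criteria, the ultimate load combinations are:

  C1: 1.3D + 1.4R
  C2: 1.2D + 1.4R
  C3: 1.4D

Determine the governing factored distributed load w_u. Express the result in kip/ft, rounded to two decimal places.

7.09 kip/ft

C1: 1.3(3.89) + 1.4(1.45) = 7.09
C2: 1.2(3.89) + 1.4(1.45) = 6.70
C3: 1.4(3.89) = 5.45
Maximum is from combination 1.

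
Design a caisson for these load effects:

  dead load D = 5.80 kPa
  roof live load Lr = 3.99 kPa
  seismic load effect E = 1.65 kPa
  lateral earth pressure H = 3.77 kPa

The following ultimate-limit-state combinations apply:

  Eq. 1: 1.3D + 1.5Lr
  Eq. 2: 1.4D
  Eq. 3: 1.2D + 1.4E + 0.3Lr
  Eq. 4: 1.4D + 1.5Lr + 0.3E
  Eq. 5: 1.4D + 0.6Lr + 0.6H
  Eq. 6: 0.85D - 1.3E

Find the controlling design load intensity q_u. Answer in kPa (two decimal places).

Eq. 1: 1.3(5.80) + 1.5(3.99) = 13.53
Eq. 2: 1.4(5.80) = 8.12
Eq. 3: 1.2(5.80) + 1.4(1.65) + 0.3(3.99) = 10.47
Eq. 4: 1.4(5.80) + 1.5(3.99) + 0.3(1.65) = 14.60
Eq. 5: 1.4(5.80) + 0.6(3.99) + 0.6(3.77) = 12.78
Eq. 6: 0.85(5.80) - 1.3(1.65) = 2.79
Maximum is from combination 4.

14.60 kPa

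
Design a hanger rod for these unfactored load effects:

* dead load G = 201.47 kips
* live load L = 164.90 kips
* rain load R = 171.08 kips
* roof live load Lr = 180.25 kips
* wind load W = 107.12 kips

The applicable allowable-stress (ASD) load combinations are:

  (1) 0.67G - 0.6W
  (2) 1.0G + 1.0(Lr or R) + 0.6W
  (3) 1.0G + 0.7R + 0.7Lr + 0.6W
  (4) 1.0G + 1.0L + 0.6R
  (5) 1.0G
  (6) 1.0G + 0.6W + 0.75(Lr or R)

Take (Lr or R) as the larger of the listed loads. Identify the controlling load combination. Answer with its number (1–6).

(Lr or R) → Lr = 180.25 kips.
(1) 0.67(201.47) - 0.6(107.12) = 70.71
(2) 1.0(201.47) + 1.0(180.25) + 0.6(107.12) = 445.99
(3) 1.0(201.47) + 0.7(171.08) + 0.7(180.25) + 0.6(107.12) = 511.67
(4) 1.0(201.47) + 1.0(164.90) + 0.6(171.08) = 469.02
(5) 1.0(201.47) = 201.47
(6) 1.0(201.47) + 0.6(107.12) + 0.75(180.25) = 400.93
The largest value is 511.67 kips from combination 3.

Combination 3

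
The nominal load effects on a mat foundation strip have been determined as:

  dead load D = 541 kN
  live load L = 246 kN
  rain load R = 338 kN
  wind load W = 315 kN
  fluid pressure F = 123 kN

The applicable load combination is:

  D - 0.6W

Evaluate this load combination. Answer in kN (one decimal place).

352.0 kN

1.0(541) - 0.6(315) = 352.0
N_u = 352.0 kN.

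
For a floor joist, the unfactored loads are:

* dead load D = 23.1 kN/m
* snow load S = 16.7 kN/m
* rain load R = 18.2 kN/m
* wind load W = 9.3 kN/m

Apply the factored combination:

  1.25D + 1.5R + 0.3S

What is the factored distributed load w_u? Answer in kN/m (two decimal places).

1.25(23.1) + 1.5(18.2) + 0.3(16.7) = 28.88 + 27.30 + 5.01 = 61.19
w_u = 61.19 kN/m.

61.19 kN/m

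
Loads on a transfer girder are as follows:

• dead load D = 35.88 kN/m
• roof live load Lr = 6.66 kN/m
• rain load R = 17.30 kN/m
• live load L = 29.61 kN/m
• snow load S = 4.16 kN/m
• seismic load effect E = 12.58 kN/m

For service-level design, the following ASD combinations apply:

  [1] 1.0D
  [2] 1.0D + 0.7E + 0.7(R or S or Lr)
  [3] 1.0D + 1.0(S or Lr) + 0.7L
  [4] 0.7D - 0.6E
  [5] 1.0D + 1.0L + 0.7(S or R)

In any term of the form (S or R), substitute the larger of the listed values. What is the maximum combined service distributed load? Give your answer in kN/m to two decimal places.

77.60 kN/m

(R or S or Lr) → R = 17.30 kN/m; (S or Lr) → Lr = 6.66 kN/m; (S or R) → R = 17.30 kN/m.
[1] 1.0(35.88) = 35.88
[2] 1.0(35.88) + 0.7(12.58) + 0.7(17.30) = 35.88 + 8.81 + 12.11 = 56.80
[3] 1.0(35.88) + 1.0(6.66) + 0.7(29.61) = 35.88 + 6.66 + 20.73 = 63.27
[4] 0.7(35.88) - 0.6(12.58) = 25.12 - 7.55 = 17.57
[5] 1.0(35.88) + 1.0(29.61) + 0.7(17.30) = 35.88 + 29.61 + 12.11 = 77.60
Combination 5 governs: w = 77.60 kN/m.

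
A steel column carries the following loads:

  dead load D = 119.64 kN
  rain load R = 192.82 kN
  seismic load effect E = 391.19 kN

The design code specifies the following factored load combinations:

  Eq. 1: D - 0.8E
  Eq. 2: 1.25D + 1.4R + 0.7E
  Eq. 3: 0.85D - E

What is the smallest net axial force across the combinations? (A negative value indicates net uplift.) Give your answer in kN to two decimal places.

Eq. 1: 1.0(119.64) - 0.8(391.19) = 119.64 - 312.95 = -193.31
Eq. 2: 1.25(119.64) + 1.4(192.82) + 0.7(391.19) = 149.55 + 269.95 + 273.83 = 693.33
Eq. 3: 0.85(119.64) - 1.0(391.19) = 101.69 - 391.19 = -289.50
Combination 3 gives the minimum: -289.50 kN.

-289.50 kN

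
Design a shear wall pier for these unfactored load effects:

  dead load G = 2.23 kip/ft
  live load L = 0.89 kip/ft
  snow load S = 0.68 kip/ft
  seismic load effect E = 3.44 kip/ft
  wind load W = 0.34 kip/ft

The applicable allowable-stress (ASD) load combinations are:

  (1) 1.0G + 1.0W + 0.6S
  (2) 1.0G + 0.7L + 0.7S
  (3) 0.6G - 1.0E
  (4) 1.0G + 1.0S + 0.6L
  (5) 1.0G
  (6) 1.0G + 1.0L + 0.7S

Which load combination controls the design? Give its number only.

(1) 1.0(2.23) + 1.0(0.34) + 0.6(0.68) = 2.98
(2) 1.0(2.23) + 0.7(0.89) + 0.7(0.68) = 3.33
(3) 0.6(2.23) - 1.0(3.44) = -2.10
(4) 1.0(2.23) + 1.0(0.68) + 0.6(0.89) = 3.44
(5) 1.0(2.23) = 2.23
(6) 1.0(2.23) + 1.0(0.89) + 0.7(0.68) = 3.60
The largest value is 3.60 kip/ft from combination 6.

Combination 6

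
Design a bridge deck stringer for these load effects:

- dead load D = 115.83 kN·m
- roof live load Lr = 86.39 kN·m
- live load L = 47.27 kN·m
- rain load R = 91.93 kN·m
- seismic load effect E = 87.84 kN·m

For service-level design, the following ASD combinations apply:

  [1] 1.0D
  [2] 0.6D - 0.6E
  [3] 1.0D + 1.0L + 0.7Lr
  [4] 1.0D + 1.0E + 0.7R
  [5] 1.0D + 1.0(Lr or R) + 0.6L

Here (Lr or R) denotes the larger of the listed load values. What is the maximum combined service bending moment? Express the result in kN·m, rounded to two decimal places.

(Lr or R) → R = 91.93 kN·m.
[1] 1.0(115.83) = 115.83
[2] 0.6(115.83) - 0.6(87.84) = 16.79
[3] 1.0(115.83) + 1.0(47.27) + 0.7(86.39) = 115.83 + 47.27 + 60.47 = 223.57
[4] 1.0(115.83) + 1.0(87.84) + 0.7(91.93) = 115.83 + 87.84 + 64.35 = 268.02
[5] 1.0(115.83) + 1.0(91.93) + 0.6(47.27) = 115.83 + 91.93 + 28.36 = 236.12
The controlling combination is 4, giving 268.02 kN·m.

268.02 kN·m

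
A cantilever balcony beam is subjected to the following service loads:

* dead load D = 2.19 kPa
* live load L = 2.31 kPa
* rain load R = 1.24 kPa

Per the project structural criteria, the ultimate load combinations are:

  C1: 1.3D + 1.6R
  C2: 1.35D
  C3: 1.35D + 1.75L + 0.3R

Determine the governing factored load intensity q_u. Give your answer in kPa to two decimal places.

C1: 1.3(2.19) + 1.6(1.24) = 2.85 + 1.98 = 4.83
C2: 1.35(2.19) = 2.96
C3: 1.35(2.19) + 1.75(2.31) + 0.3(1.24) = 2.96 + 4.04 + 0.37 = 7.37
Maximum is from combination 3.

7.37 kPa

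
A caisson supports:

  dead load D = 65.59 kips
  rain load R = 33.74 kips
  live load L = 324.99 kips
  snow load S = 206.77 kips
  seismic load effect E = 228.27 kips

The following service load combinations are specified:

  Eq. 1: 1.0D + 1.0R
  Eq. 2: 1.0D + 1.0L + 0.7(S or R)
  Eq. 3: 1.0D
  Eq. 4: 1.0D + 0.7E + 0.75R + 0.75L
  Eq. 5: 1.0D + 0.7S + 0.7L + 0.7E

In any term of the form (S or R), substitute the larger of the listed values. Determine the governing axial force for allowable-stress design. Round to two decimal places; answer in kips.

597.61 kips

(S or R) → S = 206.77 kips.
Eq. 1: 1.0(65.59) + 1.0(33.74) = 65.59 + 33.74 = 99.33
Eq. 2: 1.0(65.59) + 1.0(324.99) + 0.7(206.77) = 65.59 + 324.99 + 144.74 = 535.32
Eq. 3: 1.0(65.59) = 65.59
Eq. 4: 1.0(65.59) + 0.7(228.27) + 0.75(33.74) + 0.75(324.99) = 65.59 + 159.79 + 25.31 + 243.74 = 494.43
Eq. 5: 1.0(65.59) + 0.7(206.77) + 0.7(324.99) + 0.7(228.27) = 65.59 + 144.74 + 227.49 + 159.79 = 597.61
Combination 5 governs: P = 597.61 kips.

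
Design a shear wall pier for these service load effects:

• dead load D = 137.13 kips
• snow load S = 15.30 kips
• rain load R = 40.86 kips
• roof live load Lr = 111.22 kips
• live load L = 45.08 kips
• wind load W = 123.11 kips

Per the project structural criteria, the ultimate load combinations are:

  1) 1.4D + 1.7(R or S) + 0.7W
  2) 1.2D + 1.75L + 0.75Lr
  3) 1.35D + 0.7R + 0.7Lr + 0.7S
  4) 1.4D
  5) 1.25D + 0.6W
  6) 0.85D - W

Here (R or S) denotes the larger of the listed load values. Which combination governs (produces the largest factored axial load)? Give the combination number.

Combination 1

(R or S) → R = 40.86 kips.
1) 1.4(137.13) + 1.7(40.86) + 0.7(123.11) = 191.98 + 69.46 + 86.18 = 347.62
2) 1.2(137.13) + 1.75(45.08) + 0.75(111.22) = 326.86
3) 1.35(137.13) + 0.7(40.86) + 0.7(111.22) + 0.7(15.30) = 185.13 + 28.60 + 77.85 + 10.71 = 302.29
4) 1.4(137.13) = 191.98
5) 1.25(137.13) + 0.6(123.11) = 171.41 + 73.87 = 245.28
6) 0.85(137.13) - 1.0(123.11) = 116.56 - 123.11 = -6.55
The largest value is 347.62 kips from combination 1.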